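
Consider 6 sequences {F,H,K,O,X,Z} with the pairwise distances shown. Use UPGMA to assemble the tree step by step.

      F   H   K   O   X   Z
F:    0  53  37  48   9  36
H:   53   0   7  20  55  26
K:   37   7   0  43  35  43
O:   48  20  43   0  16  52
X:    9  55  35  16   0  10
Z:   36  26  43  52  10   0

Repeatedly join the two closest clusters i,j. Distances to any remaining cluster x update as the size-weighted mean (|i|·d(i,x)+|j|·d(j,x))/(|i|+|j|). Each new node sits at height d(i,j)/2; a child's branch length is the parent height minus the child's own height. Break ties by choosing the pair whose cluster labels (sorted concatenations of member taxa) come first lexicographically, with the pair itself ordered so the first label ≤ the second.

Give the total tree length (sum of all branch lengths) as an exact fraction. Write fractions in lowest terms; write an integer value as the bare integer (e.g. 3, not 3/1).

2729/36

iteration 1: select H,K (d=7); attach at lengths (7/2, 7/2); label the merged cluster HK
  updated: d(F,HK)=45, d(HK,O)=63/2, d(HK,X)=45, d(HK,Z)=69/2
iteration 2: select F,X (d=9); attach at lengths (9/2, 9/2); label the merged cluster FX
  updated: d(FX,HK)=45, d(FX,O)=32, d(FX,Z)=23
iteration 3: select FX,Z (d=23); attach at lengths (7, 23/2); label the merged cluster FXZ
  updated: d(FXZ,HK)=83/2, d(FXZ,O)=116/3
iteration 4: select HK,O (d=63/2); attach at lengths (49/4, 63/4); label the merged cluster HKO
  updated: d(FXZ,HKO)=365/9
iteration 5: select FXZ,HKO (d=365/9); attach at lengths (79/9, 163/36); label the merged cluster FHKOXZ
final tree: (((F:9/2,X:9/2):7,Z:23/2):79/9,((H:7/2,K:7/2):49/4,O:63/4):163/36)
total length: 2729/36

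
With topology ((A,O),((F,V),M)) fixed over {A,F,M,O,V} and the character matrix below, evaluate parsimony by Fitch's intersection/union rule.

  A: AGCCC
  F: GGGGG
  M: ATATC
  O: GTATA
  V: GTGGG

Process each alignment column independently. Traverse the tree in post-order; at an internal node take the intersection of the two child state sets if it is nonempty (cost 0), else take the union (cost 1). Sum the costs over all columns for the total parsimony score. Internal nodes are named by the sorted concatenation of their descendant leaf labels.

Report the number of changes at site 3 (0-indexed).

2

AO@0: {A} ∪ {G} = {A,G} (union, +1)
FV@0: {G} ∩ {G} = {G} (intersection, +0)
FMV@0: {G} ∪ {A} = {A,G} (union, +1)
AFMOV@0: {A,G} ∩ {A,G} = {A,G} (intersection, +0)
AO@1: {G} ∪ {T} = {G,T} (union, +1)
FV@1: {G} ∪ {T} = {G,T} (union, +1)
FMV@1: {G,T} ∩ {T} = {T} (intersection, +0)
AFMOV@1: {G,T} ∩ {T} = {T} (intersection, +0)
AO@2: {C} ∪ {A} = {A,C} (union, +1)
FV@2: {G} ∩ {G} = {G} (intersection, +0)
FMV@2: {G} ∪ {A} = {A,G} (union, +1)
AFMOV@2: {A,C} ∩ {A,G} = {A} (intersection, +0)
AO@3: {C} ∪ {T} = {C,T} (union, +1)
FV@3: {G} ∩ {G} = {G} (intersection, +0)
FMV@3: {G} ∪ {T} = {G,T} (union, +1)
AFMOV@3: {C,T} ∩ {G,T} = {T} (intersection, +0)
AO@4: {C} ∪ {A} = {A,C} (union, +1)
FV@4: {G} ∩ {G} = {G} (intersection, +0)
FMV@4: {G} ∪ {C} = {C,G} (union, +1)
AFMOV@4: {A,C} ∩ {C,G} = {C} (intersection, +0)
per-site changes: [2, 2, 2, 2, 2]; total = 10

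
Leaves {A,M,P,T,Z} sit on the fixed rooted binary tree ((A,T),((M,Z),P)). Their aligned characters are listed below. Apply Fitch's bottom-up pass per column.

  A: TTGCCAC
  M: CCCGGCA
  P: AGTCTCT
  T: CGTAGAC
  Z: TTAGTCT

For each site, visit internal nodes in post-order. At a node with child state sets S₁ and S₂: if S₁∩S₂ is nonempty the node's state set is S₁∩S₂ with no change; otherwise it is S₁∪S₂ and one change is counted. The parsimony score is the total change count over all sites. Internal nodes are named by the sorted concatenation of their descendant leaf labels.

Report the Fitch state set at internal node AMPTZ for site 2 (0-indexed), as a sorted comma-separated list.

site 0, node AT: A={T} ∪ T={C} → {C,T} (+1)
site 0, node MZ: M={C} ∪ Z={T} → {C,T} (+1)
site 0, node MPZ: MZ={C,T} ∪ P={A} → {A,C,T} (+1)
site 0, node AMPTZ: AT={C,T} ∩ MPZ={A,C,T} → {C,T} (+0)
site 1, node AT: A={T} ∪ T={G} → {G,T} (+1)
site 1, node MZ: M={C} ∪ Z={T} → {C,T} (+1)
site 1, node MPZ: MZ={C,T} ∪ P={G} → {C,G,T} (+1)
site 1, node AMPTZ: AT={G,T} ∩ MPZ={C,G,T} → {G,T} (+0)
site 2, node AT: A={G} ∪ T={T} → {G,T} (+1)
site 2, node MZ: M={C} ∪ Z={A} → {A,C} (+1)
site 2, node MPZ: MZ={A,C} ∪ P={T} → {A,C,T} (+1)
site 2, node AMPTZ: AT={G,T} ∩ MPZ={A,C,T} → {T} (+0)
site 3, node AT: A={C} ∪ T={A} → {A,C} (+1)
site 3, node MZ: M={G} ∩ Z={G} → {G} (+0)
site 3, node MPZ: MZ={G} ∪ P={C} → {C,G} (+1)
site 3, node AMPTZ: AT={A,C} ∩ MPZ={C,G} → {C} (+0)
site 4, node AT: A={C} ∪ T={G} → {C,G} (+1)
site 4, node MZ: M={G} ∪ Z={T} → {G,T} (+1)
site 4, node MPZ: MZ={G,T} ∩ P={T} → {T} (+0)
site 4, node AMPTZ: AT={C,G} ∪ MPZ={T} → {C,G,T} (+1)
site 5, node AT: A={A} ∩ T={A} → {A} (+0)
site 5, node MZ: M={C} ∩ Z={C} → {C} (+0)
site 5, node MPZ: MZ={C} ∩ P={C} → {C} (+0)
site 5, node AMPTZ: AT={A} ∪ MPZ={C} → {A,C} (+1)
site 6, node AT: A={C} ∩ T={C} → {C} (+0)
site 6, node MZ: M={A} ∪ Z={T} → {A,T} (+1)
site 6, node MPZ: MZ={A,T} ∩ P={T} → {T} (+0)
site 6, node AMPTZ: AT={C} ∪ MPZ={T} → {C,T} (+1)
per-site changes: [3, 3, 3, 2, 3, 1, 2]; total = 17

T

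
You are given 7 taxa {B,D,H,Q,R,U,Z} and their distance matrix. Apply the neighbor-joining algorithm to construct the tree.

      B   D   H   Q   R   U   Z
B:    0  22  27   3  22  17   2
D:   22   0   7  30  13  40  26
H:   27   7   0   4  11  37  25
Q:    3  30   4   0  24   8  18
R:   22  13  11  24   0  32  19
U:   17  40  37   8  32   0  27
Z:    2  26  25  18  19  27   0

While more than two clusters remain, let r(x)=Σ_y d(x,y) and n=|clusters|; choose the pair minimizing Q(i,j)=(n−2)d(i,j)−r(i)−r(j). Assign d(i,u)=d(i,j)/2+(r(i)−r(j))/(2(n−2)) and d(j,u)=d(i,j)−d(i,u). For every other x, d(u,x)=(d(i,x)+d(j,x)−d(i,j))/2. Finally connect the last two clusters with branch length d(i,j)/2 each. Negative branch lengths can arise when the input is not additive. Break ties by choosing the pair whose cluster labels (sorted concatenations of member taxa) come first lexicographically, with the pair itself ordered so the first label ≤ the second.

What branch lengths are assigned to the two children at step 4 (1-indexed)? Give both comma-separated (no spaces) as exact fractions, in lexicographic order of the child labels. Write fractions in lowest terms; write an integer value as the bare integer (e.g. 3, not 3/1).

step 1: merge (D,H) at d=7, Q=-214; branch lengths D→31/5, H→4/5; new cluster DH
  updated: d(B,DH)=21, d(DH,Q)=27/2, d(DH,R)=17/2, d(DH,U)=35, d(DH,Z)=22
step 2: merge (DH,R) at d=17/2, Q=-343/2; branch lengths DH→57/16, R→79/16; new cluster DHR
  updated: d(B,DHR)=69/4, d(DHR,Q)=29/2, d(DHR,U)=117/4, d(DHR,Z)=65/4
step 3: merge (Q,U) at d=8, Q=-403/4; branch lengths Q→-55/24, U→247/24; new cluster QU
  updated: d(B,QU)=6, d(DHR,QU)=143/8, d(QU,Z)=37/2
step 4: merge (B,Z) at d=2, Q=-58; branch lengths B→-15/8, Z→31/8; new cluster BZ
  updated: d(BZ,DHR)=63/4, d(BZ,QU)=45/4
step 5: merge (BZ,DHR) at d=63/4, Q=-359/8; branch lengths BZ→73/16, DHR→179/16; new cluster BDHRZ
  updated: d(BDHRZ,QU)=107/16
step 6: merge (BDHRZ,QU) at d=107/16; branch lengths BDHRZ→107/32, QU→107/32; new cluster BDHQRUZ
final tree: (((B:-15/8,Z:31/8):73/16,((D:31/5,H:4/5):57/16,R:79/16):179/16):107/32,(Q:-55/24,U:247/24):107/32)
total length: 767/16

-15/8,31/8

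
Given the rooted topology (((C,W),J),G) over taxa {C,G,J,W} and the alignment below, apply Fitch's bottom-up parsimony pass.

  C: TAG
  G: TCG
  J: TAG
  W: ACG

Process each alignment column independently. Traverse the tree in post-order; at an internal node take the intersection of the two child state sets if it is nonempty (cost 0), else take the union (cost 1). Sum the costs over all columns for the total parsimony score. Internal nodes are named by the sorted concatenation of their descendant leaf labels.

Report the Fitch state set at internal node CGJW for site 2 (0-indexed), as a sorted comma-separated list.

G

CW@0: {T} ∪ {A} = {A,T} (union, +1)
CJW@0: {A,T} ∩ {T} = {T} (intersection, +0)
CGJW@0: {T} ∩ {T} = {T} (intersection, +0)
CW@1: {A} ∪ {C} = {A,C} (union, +1)
CJW@1: {A,C} ∩ {A} = {A} (intersection, +0)
CGJW@1: {A} ∪ {C} = {A,C} (union, +1)
CW@2: {G} ∩ {G} = {G} (intersection, +0)
CJW@2: {G} ∩ {G} = {G} (intersection, +0)
CGJW@2: {G} ∩ {G} = {G} (intersection, +0)
per-site changes: [1, 2, 0]; total = 3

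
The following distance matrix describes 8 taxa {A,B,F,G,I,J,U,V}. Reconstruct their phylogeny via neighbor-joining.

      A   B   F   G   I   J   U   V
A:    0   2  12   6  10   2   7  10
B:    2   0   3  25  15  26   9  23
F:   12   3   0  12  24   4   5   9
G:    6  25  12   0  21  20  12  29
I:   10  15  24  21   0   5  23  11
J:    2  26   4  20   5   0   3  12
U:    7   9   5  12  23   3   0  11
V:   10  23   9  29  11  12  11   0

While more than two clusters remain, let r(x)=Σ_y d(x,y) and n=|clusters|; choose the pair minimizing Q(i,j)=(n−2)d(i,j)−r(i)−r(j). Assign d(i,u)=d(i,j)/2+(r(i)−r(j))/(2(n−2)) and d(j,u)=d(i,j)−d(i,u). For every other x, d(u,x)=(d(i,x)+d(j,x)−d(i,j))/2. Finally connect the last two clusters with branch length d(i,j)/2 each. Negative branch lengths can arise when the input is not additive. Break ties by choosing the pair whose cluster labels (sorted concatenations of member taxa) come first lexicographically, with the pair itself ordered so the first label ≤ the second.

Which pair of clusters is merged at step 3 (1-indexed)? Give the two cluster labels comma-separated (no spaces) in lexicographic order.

IV,J

step 1: merge (B,F) at d=3, Q=-154; branch lengths B→13/3, F→-4/3; new cluster BF
  updated: d(A,BF)=11/2, d(BF,G)=17, d(BF,I)=18, d(BF,J)=27/2, d(BF,U)=11/2, d(BF,V)=29/2
step 2: merge (I,V) at d=11, Q=-241/2; branch lengths I→111/20, V→109/20; new cluster IV
  updated: d(A,IV)=9/2, d(BF,IV)=43/4, d(G,IV)=39/2, d(IV,J)=3, d(IV,U)=23/2
step 3: merge (IV,J) at d=3, Q=-315/4; branch lengths IV→79/32, J→17/32; new cluster IJV
  updated: d(A,IJV)=7/4, d(BF,IJV)=85/8, d(G,IJV)=73/4, d(IJV,U)=23/4
step 4: merge (A,G) at d=6, Q=-111/2; branch lengths A→-5/2, G→17/2; new cluster AG
  updated: d(AG,BF)=33/4, d(AG,IJV)=7, d(AG,U)=13/2
step 5: merge (AG,IJV) at d=7, Q=-249/8; branch lengths AG→99/32, IJV→125/32; new cluster AGIJV
  updated: d(AGIJV,BF)=95/16, d(AGIJV,U)=21/8
step 6: merge (AGIJV,BF) at d=95/16, Q=-225/16; branch lengths AGIJV→49/32, BF→141/32; new cluster ABFGIJV
  updated: d(ABFGIJV,U)=35/32
step 7: merge (ABFGIJV,U) at d=35/32; branch lengths ABFGIJV→35/64, U→35/64; new cluster ABFGIJUV
final tree: ((((A:-5/2,G:17/2):99/32,((I:111/20,V:109/20):79/32,J:17/32):125/32):49/32,(B:13/3,F:-4/3):141/32):35/64,U:35/64)
total length: 1185/32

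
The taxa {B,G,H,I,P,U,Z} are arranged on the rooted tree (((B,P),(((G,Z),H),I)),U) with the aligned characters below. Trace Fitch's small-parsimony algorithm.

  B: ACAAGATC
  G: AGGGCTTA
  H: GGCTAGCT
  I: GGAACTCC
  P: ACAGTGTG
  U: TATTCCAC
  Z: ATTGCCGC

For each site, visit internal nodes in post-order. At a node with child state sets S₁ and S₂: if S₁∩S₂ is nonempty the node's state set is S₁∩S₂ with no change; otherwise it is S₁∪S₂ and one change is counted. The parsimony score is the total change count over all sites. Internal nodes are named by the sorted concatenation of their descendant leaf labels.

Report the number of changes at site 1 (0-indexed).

BP@0: {A} ∩ {A} = {A} (intersection, +0)
GZ@0: {A} ∩ {A} = {A} (intersection, +0)
GHZ@0: {A} ∪ {G} = {A,G} (union, +1)
GHIZ@0: {A,G} ∩ {G} = {G} (intersection, +0)
BGHIPZ@0: {A} ∪ {G} = {A,G} (union, +1)
BGHIPUZ@0: {A,G} ∪ {T} = {A,G,T} (union, +1)
BP@1: {C} ∩ {C} = {C} (intersection, +0)
GZ@1: {G} ∪ {T} = {G,T} (union, +1)
GHZ@1: {G,T} ∩ {G} = {G} (intersection, +0)
GHIZ@1: {G} ∩ {G} = {G} (intersection, +0)
BGHIPZ@1: {C} ∪ {G} = {C,G} (union, +1)
BGHIPUZ@1: {C,G} ∪ {A} = {A,C,G} (union, +1)
BP@2: {A} ∩ {A} = {A} (intersection, +0)
GZ@2: {G} ∪ {T} = {G,T} (union, +1)
GHZ@2: {G,T} ∪ {C} = {C,G,T} (union, +1)
GHIZ@2: {C,G,T} ∪ {A} = {A,C,G,T} (union, +1)
BGHIPZ@2: {A} ∩ {A,C,G,T} = {A} (intersection, +0)
BGHIPUZ@2: {A} ∪ {T} = {A,T} (union, +1)
BP@3: {A} ∪ {G} = {A,G} (union, +1)
GZ@3: {G} ∩ {G} = {G} (intersection, +0)
GHZ@3: {G} ∪ {T} = {G,T} (union, +1)
GHIZ@3: {G,T} ∪ {A} = {A,G,T} (union, +1)
BGHIPZ@3: {A,G} ∩ {A,G,T} = {A,G} (intersection, +0)
BGHIPUZ@3: {A,G} ∪ {T} = {A,G,T} (union, +1)
BP@4: {G} ∪ {T} = {G,T} (union, +1)
GZ@4: {C} ∩ {C} = {C} (intersection, +0)
GHZ@4: {C} ∪ {A} = {A,C} (union, +1)
GHIZ@4: {A,C} ∩ {C} = {C} (intersection, +0)
BGHIPZ@4: {G,T} ∪ {C} = {C,G,T} (union, +1)
BGHIPUZ@4: {C,G,T} ∩ {C} = {C} (intersection, +0)
BP@5: {A} ∪ {G} = {A,G} (union, +1)
GZ@5: {T} ∪ {C} = {C,T} (union, +1)
GHZ@5: {C,T} ∪ {G} = {C,G,T} (union, +1)
GHIZ@5: {C,G,T} ∩ {T} = {T} (intersection, +0)
BGHIPZ@5: {A,G} ∪ {T} = {A,G,T} (union, +1)
BGHIPUZ@5: {A,G,T} ∪ {C} = {A,C,G,T} (union, +1)
BP@6: {T} ∩ {T} = {T} (intersection, +0)
GZ@6: {T} ∪ {G} = {G,T} (union, +1)
GHZ@6: {G,T} ∪ {C} = {C,G,T} (union, +1)
GHIZ@6: {C,G,T} ∩ {C} = {C} (intersection, +0)
BGHIPZ@6: {T} ∪ {C} = {C,T} (union, +1)
BGHIPUZ@6: {C,T} ∪ {A} = {A,C,T} (union, +1)
BP@7: {C} ∪ {G} = {C,G} (union, +1)
GZ@7: {A} ∪ {C} = {A,C} (union, +1)
GHZ@7: {A,C} ∪ {T} = {A,C,T} (union, +1)
GHIZ@7: {A,C,T} ∩ {C} = {C} (intersection, +0)
BGHIPZ@7: {C,G} ∩ {C} = {C} (intersection, +0)
BGHIPUZ@7: {C} ∩ {C} = {C} (intersection, +0)
per-site changes: [3, 3, 4, 4, 3, 5, 4, 3]; total = 29

3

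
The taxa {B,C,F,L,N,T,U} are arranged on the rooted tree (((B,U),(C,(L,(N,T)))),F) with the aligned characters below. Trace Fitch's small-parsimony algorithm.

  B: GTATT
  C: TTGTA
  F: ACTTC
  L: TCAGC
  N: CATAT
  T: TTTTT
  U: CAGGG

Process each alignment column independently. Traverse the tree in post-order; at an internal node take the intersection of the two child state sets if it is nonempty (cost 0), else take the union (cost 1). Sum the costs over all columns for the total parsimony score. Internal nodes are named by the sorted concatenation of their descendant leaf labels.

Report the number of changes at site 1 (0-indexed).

site 0, node BU: B={G} ∪ U={C} → {C,G} (+1)
site 0, node NT: N={C} ∪ T={T} → {C,T} (+1)
site 0, node LNT: L={T} ∩ NT={C,T} → {T} (+0)
site 0, node CLNT: C={T} ∩ LNT={T} → {T} (+0)
site 0, node BCLNTU: BU={C,G} ∪ CLNT={T} → {C,G,T} (+1)
site 0, node BCFLNTU: BCLNTU={C,G,T} ∪ F={A} → {A,C,G,T} (+1)
site 1, node BU: B={T} ∪ U={A} → {A,T} (+1)
site 1, node NT: N={A} ∪ T={T} → {A,T} (+1)
site 1, node LNT: L={C} ∪ NT={A,T} → {A,C,T} (+1)
site 1, node CLNT: C={T} ∩ LNT={A,C,T} → {T} (+0)
site 1, node BCLNTU: BU={A,T} ∩ CLNT={T} → {T} (+0)
site 1, node BCFLNTU: BCLNTU={T} ∪ F={C} → {C,T} (+1)
site 2, node BU: B={A} ∪ U={G} → {A,G} (+1)
site 2, node NT: N={T} ∩ T={T} → {T} (+0)
site 2, node LNT: L={A} ∪ NT={T} → {A,T} (+1)
site 2, node CLNT: C={G} ∪ LNT={A,T} → {A,G,T} (+1)
site 2, node BCLNTU: BU={A,G} ∩ CLNT={A,G,T} → {A,G} (+0)
site 2, node BCFLNTU: BCLNTU={A,G} ∪ F={T} → {A,G,T} (+1)
site 3, node BU: B={T} ∪ U={G} → {G,T} (+1)
site 3, node NT: N={A} ∪ T={T} → {A,T} (+1)
site 3, node LNT: L={G} ∪ NT={A,T} → {A,G,T} (+1)
site 3, node CLNT: C={T} ∩ LNT={A,G,T} → {T} (+0)
site 3, node BCLNTU: BU={G,T} ∩ CLNT={T} → {T} (+0)
site 3, node BCFLNTU: BCLNTU={T} ∩ F={T} → {T} (+0)
site 4, node BU: B={T} ∪ U={G} → {G,T} (+1)
site 4, node NT: N={T} ∩ T={T} → {T} (+0)
site 4, node LNT: L={C} ∪ NT={T} → {C,T} (+1)
site 4, node CLNT: C={A} ∪ LNT={C,T} → {A,C,T} (+1)
site 4, node BCLNTU: BU={G,T} ∩ CLNT={A,C,T} → {T} (+0)
site 4, node BCFLNTU: BCLNTU={T} ∪ F={C} → {C,T} (+1)
per-site changes: [4, 4, 4, 3, 4]; total = 19

4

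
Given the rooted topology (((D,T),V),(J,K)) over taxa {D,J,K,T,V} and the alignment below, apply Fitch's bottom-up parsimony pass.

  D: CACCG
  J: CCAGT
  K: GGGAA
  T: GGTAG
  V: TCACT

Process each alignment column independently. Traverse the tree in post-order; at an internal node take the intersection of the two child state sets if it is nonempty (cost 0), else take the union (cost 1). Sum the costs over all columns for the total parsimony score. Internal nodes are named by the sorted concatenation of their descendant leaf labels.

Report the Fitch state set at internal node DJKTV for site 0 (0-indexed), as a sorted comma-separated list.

C,G

DT@0: {C} ∪ {G} = {C,G} (union, +1)
DTV@0: {C,G} ∪ {T} = {C,G,T} (union, +1)
JK@0: {C} ∪ {G} = {C,G} (union, +1)
DJKTV@0: {C,G,T} ∩ {C,G} = {C,G} (intersection, +0)
DT@1: {A} ∪ {G} = {A,G} (union, +1)
DTV@1: {A,G} ∪ {C} = {A,C,G} (union, +1)
JK@1: {C} ∪ {G} = {C,G} (union, +1)
DJKTV@1: {A,C,G} ∩ {C,G} = {C,G} (intersection, +0)
DT@2: {C} ∪ {T} = {C,T} (union, +1)
DTV@2: {C,T} ∪ {A} = {A,C,T} (union, +1)
JK@2: {A} ∪ {G} = {A,G} (union, +1)
DJKTV@2: {A,C,T} ∩ {A,G} = {A} (intersection, +0)
DT@3: {C} ∪ {A} = {A,C} (union, +1)
DTV@3: {A,C} ∩ {C} = {C} (intersection, +0)
JK@3: {G} ∪ {A} = {A,G} (union, +1)
DJKTV@3: {C} ∪ {A,G} = {A,C,G} (union, +1)
DT@4: {G} ∩ {G} = {G} (intersection, +0)
DTV@4: {G} ∪ {T} = {G,T} (union, +1)
JK@4: {T} ∪ {A} = {A,T} (union, +1)
DJKTV@4: {G,T} ∩ {A,T} = {T} (intersection, +0)
per-site changes: [3, 3, 3, 3, 2]; total = 14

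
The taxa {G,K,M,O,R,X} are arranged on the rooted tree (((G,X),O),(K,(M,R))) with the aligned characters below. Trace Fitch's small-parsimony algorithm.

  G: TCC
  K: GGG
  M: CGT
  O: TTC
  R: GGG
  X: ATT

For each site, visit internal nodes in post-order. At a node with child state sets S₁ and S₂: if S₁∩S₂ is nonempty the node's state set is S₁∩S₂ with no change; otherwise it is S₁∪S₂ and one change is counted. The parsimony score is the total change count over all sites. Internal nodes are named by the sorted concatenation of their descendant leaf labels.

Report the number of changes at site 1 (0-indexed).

2

GX@0: {T} ∪ {A} = {A,T} (union, +1)
GOX@0: {A,T} ∩ {T} = {T} (intersection, +0)
MR@0: {C} ∪ {G} = {C,G} (union, +1)
KMR@0: {G} ∩ {C,G} = {G} (intersection, +0)
GKMORX@0: {T} ∪ {G} = {G,T} (union, +1)
GX@1: {C} ∪ {T} = {C,T} (union, +1)
GOX@1: {C,T} ∩ {T} = {T} (intersection, +0)
MR@1: {G} ∩ {G} = {G} (intersection, +0)
KMR@1: {G} ∩ {G} = {G} (intersection, +0)
GKMORX@1: {T} ∪ {G} = {G,T} (union, +1)
GX@2: {C} ∪ {T} = {C,T} (union, +1)
GOX@2: {C,T} ∩ {C} = {C} (intersection, +0)
MR@2: {T} ∪ {G} = {G,T} (union, +1)
KMR@2: {G} ∩ {G,T} = {G} (intersection, +0)
GKMORX@2: {C} ∪ {G} = {C,G} (union, +1)
per-site changes: [3, 2, 3]; total = 8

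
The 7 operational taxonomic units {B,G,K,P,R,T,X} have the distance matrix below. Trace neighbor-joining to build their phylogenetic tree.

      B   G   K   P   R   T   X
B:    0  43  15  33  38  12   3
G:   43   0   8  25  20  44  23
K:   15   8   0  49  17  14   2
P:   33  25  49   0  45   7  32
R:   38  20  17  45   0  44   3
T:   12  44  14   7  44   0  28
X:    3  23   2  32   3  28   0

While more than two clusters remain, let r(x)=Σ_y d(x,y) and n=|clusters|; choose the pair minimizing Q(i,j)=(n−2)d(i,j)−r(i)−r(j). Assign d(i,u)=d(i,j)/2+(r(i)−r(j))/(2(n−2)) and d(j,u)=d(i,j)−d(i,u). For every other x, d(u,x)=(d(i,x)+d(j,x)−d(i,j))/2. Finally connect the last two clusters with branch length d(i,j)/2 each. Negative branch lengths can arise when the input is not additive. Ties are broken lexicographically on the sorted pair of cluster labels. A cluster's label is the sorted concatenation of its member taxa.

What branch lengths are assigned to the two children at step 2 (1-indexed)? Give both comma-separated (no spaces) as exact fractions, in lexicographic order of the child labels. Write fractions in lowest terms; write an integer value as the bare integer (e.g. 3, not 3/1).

97/16,207/16

step 1: merge (P,T) at d=7, Q=-305; branch lengths P→77/10, T→-7/10; new cluster PT
  updated: d(B,PT)=19, d(G,PT)=31, d(K,PT)=28, d(PT,R)=41, d(PT,X)=53/2
step 2: merge (B,PT) at d=19, Q=-375/2; branch lengths B→97/16, PT→207/16; new cluster BPT
  updated: d(BPT,G)=55/2, d(BPT,K)=12, d(BPT,R)=30, d(BPT,X)=21/4
step 3: merge (R,X) at d=3, Q=-377/4; branch lengths R→61/8, X→-37/8; new cluster RX
  updated: d(BPT,RX)=129/8, d(G,RX)=20, d(K,RX)=8
step 4: merge (BPT,RX) at d=129/8, Q=-135/2; branch lengths BPT→175/16, RX→83/16; new cluster BPRTX
  updated: d(BPRTX,G)=251/16, d(BPRTX,K)=31/16
step 5: merge (BPRTX,G) at d=251/16, Q=-205/8; branch lengths BPRTX→77/16, G→87/8; new cluster BGPRTX
  updated: d(BGPRTX,K)=-23/8
step 6: merge (BGPRTX,K) at d=-23/8; branch lengths BGPRTX→-23/16, K→-23/16; new cluster BGKPRTX
final tree: ((((B:97/16,(P:77/10,T:-7/10):207/16):175/16,(R:61/8,X:-37/8):83/16):77/16,G:87/8):-23/16,K:-23/16)
total length: 927/16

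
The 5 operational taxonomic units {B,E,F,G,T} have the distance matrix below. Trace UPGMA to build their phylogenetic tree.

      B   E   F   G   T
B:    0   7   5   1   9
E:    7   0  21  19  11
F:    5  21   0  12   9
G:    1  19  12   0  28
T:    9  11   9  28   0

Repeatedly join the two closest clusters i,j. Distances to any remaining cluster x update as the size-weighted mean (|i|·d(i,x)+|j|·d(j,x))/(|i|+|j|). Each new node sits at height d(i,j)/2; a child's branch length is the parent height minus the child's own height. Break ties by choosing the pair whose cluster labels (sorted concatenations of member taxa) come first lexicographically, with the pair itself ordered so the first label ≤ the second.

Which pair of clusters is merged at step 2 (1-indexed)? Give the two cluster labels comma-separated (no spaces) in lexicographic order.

BG,F

1. join B+G (d=1) ⇒ BG; edges |B|=1/2, |G|=1/2
  updated: d(BG,E)=13, d(BG,F)=17/2, d(BG,T)=37/2
2. join BG+F (d=17/2) ⇒ BFG; edges |BG|=15/4, |F|=17/4
  updated: d(BFG,E)=47/3, d(BFG,T)=46/3
3. join E+T (d=11) ⇒ ET; edges |E|=11/2, |T|=11/2
  updated: d(BFG,ET)=31/2
4. join BFG+ET (d=31/2) ⇒ BEFGT; edges |BFG|=7/2, |ET|=9/4
final tree: (((B:1/2,G:1/2):15/4,F:17/4):7/2,(E:11/2,T:11/2):9/4)
total length: 103/4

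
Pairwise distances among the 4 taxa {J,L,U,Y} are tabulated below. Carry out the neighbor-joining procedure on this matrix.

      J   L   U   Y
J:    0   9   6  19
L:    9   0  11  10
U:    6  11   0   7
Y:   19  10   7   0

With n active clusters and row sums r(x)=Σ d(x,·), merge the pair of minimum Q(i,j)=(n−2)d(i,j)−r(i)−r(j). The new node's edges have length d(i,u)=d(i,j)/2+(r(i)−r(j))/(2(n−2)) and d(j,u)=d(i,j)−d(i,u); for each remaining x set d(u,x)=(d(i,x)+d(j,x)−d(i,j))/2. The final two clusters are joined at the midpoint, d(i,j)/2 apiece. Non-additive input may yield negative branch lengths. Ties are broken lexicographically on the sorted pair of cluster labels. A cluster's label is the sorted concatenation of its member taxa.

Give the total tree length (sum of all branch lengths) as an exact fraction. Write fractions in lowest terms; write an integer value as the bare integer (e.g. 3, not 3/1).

39/2

1. join J+L (d=9, Q=-46) ⇒ JL; edges |J|=11/2, |L|=7/2
  updated: d(JL,U)=4, d(JL,Y)=10
2. join JL+U (d=4, Q=-21) ⇒ JLU; edges |JL|=7/2, |U|=1/2
  updated: d(JLU,Y)=13/2
3. join JLU+Y (d=13/2) ⇒ JLUY; edges |JLU|=13/4, |Y|=13/4
final tree: (((J:11/2,L:7/2):7/2,U:1/2):13/4,Y:13/4)
total length: 39/2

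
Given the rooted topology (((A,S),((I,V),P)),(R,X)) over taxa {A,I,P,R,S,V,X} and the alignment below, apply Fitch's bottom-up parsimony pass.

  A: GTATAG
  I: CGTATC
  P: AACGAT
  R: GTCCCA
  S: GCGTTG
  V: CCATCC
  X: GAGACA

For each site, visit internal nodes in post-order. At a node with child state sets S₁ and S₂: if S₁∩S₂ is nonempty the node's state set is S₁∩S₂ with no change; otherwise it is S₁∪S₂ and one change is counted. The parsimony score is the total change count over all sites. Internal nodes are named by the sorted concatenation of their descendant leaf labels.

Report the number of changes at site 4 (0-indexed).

4

AS@0: {G} ∩ {G} = {G} (intersection, +0)
IV@0: {C} ∩ {C} = {C} (intersection, +0)
IPV@0: {C} ∪ {A} = {A,C} (union, +1)
AIPSV@0: {G} ∪ {A,C} = {A,C,G} (union, +1)
RX@0: {G} ∩ {G} = {G} (intersection, +0)
AIPRSVX@0: {A,C,G} ∩ {G} = {G} (intersection, +0)
AS@1: {T} ∪ {C} = {C,T} (union, +1)
IV@1: {G} ∪ {C} = {C,G} (union, +1)
IPV@1: {C,G} ∪ {A} = {A,C,G} (union, +1)
AIPSV@1: {C,T} ∩ {A,C,G} = {C} (intersection, +0)
RX@1: {T} ∪ {A} = {A,T} (union, +1)
AIPRSVX@1: {C} ∪ {A,T} = {A,C,T} (union, +1)
AS@2: {A} ∪ {G} = {A,G} (union, +1)
IV@2: {T} ∪ {A} = {A,T} (union, +1)
IPV@2: {A,T} ∪ {C} = {A,C,T} (union, +1)
AIPSV@2: {A,G} ∩ {A,C,T} = {A} (intersection, +0)
RX@2: {C} ∪ {G} = {C,G} (union, +1)
AIPRSVX@2: {A} ∪ {C,G} = {A,C,G} (union, +1)
AS@3: {T} ∩ {T} = {T} (intersection, +0)
IV@3: {A} ∪ {T} = {A,T} (union, +1)
IPV@3: {A,T} ∪ {G} = {A,G,T} (union, +1)
AIPSV@3: {T} ∩ {A,G,T} = {T} (intersection, +0)
RX@3: {C} ∪ {A} = {A,C} (union, +1)
AIPRSVX@3: {T} ∪ {A,C} = {A,C,T} (union, +1)
AS@4: {A} ∪ {T} = {A,T} (union, +1)
IV@4: {T} ∪ {C} = {C,T} (union, +1)
IPV@4: {C,T} ∪ {A} = {A,C,T} (union, +1)
AIPSV@4: {A,T} ∩ {A,C,T} = {A,T} (intersection, +0)
RX@4: {C} ∩ {C} = {C} (intersection, +0)
AIPRSVX@4: {A,T} ∪ {C} = {A,C,T} (union, +1)
AS@5: {G} ∩ {G} = {G} (intersection, +0)
IV@5: {C} ∩ {C} = {C} (intersection, +0)
IPV@5: {C} ∪ {T} = {C,T} (union, +1)
AIPSV@5: {G} ∪ {C,T} = {C,G,T} (union, +1)
RX@5: {A} ∩ {A} = {A} (intersection, +0)
AIPRSVX@5: {C,G,T} ∪ {A} = {A,C,G,T} (union, +1)
per-site changes: [2, 5, 5, 4, 4, 3]; total = 23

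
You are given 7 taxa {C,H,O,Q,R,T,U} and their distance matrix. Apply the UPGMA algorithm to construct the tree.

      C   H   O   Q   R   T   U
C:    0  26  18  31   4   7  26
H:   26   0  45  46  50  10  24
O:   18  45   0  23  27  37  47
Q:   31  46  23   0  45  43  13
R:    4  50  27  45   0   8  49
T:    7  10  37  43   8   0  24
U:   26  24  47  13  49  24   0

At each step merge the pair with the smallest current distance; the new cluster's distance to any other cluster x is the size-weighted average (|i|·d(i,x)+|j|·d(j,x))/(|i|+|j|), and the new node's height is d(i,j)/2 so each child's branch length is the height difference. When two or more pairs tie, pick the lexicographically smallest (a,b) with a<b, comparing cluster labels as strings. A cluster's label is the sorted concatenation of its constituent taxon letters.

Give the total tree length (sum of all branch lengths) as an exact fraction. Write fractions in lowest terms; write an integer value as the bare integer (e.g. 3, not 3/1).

9371/120

step 1: merge (C,R) at d=4; branch lengths C→2, R→2; new cluster CR
  updated: d(CR,H)=38, d(CR,O)=45/2, d(CR,Q)=38, d(CR,T)=15/2, d(CR,U)=75/2
step 2: merge (CR,T) at d=15/2; branch lengths CR→7/4, T→15/4; new cluster CRT
  updated: d(CRT,H)=86/3, d(CRT,O)=82/3, d(CRT,Q)=119/3, d(CRT,U)=33
step 3: merge (Q,U) at d=13; branch lengths Q→13/2, U→13/2; new cluster QU
  updated: d(CRT,QU)=109/3, d(H,QU)=35, d(O,QU)=35
step 4: merge (CRT,O) at d=82/3; branch lengths CRT→119/12, O→41/3; new cluster CORT
  updated: d(CORT,H)=131/4, d(CORT,QU)=36
step 5: merge (CORT,H) at d=131/4; branch lengths CORT→65/24, H→131/8; new cluster CHORT
  updated: d(CHORT,QU)=179/5
step 6: merge (CHORT,QU) at d=179/5; branch lengths CHORT→61/40, QU→57/5; new cluster CHOQRTU
final tree: (((((C:2,R:2):7/4,T:15/4):119/12,O:41/3):65/24,H:131/8):61/40,(Q:13/2,U:13/2):57/5)
total length: 9371/120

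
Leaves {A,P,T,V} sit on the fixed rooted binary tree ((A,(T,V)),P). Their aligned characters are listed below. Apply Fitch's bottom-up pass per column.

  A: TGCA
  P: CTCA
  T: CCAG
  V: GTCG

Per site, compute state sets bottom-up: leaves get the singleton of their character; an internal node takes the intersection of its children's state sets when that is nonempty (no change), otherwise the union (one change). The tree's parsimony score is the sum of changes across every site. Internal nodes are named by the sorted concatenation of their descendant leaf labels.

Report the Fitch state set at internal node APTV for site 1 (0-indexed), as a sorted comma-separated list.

[col 0] TV: children T:{C}, V:{G} ∪→ {C,G}; cost 1
[col 0] ATV: children A:{T}, TV:{C,G} ∪→ {C,G,T}; cost 1
[col 0] APTV: children ATV:{C,G,T}, P:{C} ∩→ {C}; cost 0
[col 1] TV: children T:{C}, V:{T} ∪→ {C,T}; cost 1
[col 1] ATV: children A:{G}, TV:{C,T} ∪→ {C,G,T}; cost 1
[col 1] APTV: children ATV:{C,G,T}, P:{T} ∩→ {T}; cost 0
[col 2] TV: children T:{A}, V:{C} ∪→ {A,C}; cost 1
[col 2] ATV: children A:{C}, TV:{A,C} ∩→ {C}; cost 0
[col 2] APTV: children ATV:{C}, P:{C} ∩→ {C}; cost 0
[col 3] TV: children T:{G}, V:{G} ∩→ {G}; cost 0
[col 3] ATV: children A:{A}, TV:{G} ∪→ {A,G}; cost 1
[col 3] APTV: children ATV:{A,G}, P:{A} ∩→ {A}; cost 0
per-site changes: [2, 2, 1, 1]; total = 6

T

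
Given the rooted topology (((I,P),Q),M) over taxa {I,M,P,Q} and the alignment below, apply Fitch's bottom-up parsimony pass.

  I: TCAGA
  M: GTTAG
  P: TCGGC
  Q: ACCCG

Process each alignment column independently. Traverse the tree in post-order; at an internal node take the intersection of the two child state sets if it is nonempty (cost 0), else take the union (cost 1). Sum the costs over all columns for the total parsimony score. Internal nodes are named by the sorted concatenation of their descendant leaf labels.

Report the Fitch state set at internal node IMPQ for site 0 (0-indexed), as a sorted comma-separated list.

A,G,T

IP@0: {T} ∩ {T} = {T} (intersection, +0)
IPQ@0: {T} ∪ {A} = {A,T} (union, +1)
IMPQ@0: {A,T} ∪ {G} = {A,G,T} (union, +1)
IP@1: {C} ∩ {C} = {C} (intersection, +0)
IPQ@1: {C} ∩ {C} = {C} (intersection, +0)
IMPQ@1: {C} ∪ {T} = {C,T} (union, +1)
IP@2: {A} ∪ {G} = {A,G} (union, +1)
IPQ@2: {A,G} ∪ {C} = {A,C,G} (union, +1)
IMPQ@2: {A,C,G} ∪ {T} = {A,C,G,T} (union, +1)
IP@3: {G} ∩ {G} = {G} (intersection, +0)
IPQ@3: {G} ∪ {C} = {C,G} (union, +1)
IMPQ@3: {C,G} ∪ {A} = {A,C,G} (union, +1)
IP@4: {A} ∪ {C} = {A,C} (union, +1)
IPQ@4: {A,C} ∪ {G} = {A,C,G} (union, +1)
IMPQ@4: {A,C,G} ∩ {G} = {G} (intersection, +0)
per-site changes: [2, 1, 3, 2, 2]; total = 10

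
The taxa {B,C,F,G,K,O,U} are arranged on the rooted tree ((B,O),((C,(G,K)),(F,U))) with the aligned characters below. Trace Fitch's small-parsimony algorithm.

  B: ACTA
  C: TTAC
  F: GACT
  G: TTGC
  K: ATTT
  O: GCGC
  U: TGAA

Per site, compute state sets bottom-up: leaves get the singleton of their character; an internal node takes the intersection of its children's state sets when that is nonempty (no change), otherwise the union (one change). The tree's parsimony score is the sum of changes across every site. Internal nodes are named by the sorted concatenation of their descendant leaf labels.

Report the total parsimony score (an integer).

16

BO@0: {A} ∪ {G} = {A,G} (union, +1)
GK@0: {T} ∪ {A} = {A,T} (union, +1)
CGK@0: {T} ∩ {A,T} = {T} (intersection, +0)
FU@0: {G} ∪ {T} = {G,T} (union, +1)
CFGKU@0: {T} ∩ {G,T} = {T} (intersection, +0)
BCFGKOU@0: {A,G} ∪ {T} = {A,G,T} (union, +1)
BO@1: {C} ∩ {C} = {C} (intersection, +0)
GK@1: {T} ∩ {T} = {T} (intersection, +0)
CGK@1: {T} ∩ {T} = {T} (intersection, +0)
FU@1: {A} ∪ {G} = {A,G} (union, +1)
CFGKU@1: {T} ∪ {A,G} = {A,G,T} (union, +1)
BCFGKOU@1: {C} ∪ {A,G,T} = {A,C,G,T} (union, +1)
BO@2: {T} ∪ {G} = {G,T} (union, +1)
GK@2: {G} ∪ {T} = {G,T} (union, +1)
CGK@2: {A} ∪ {G,T} = {A,G,T} (union, +1)
FU@2: {C} ∪ {A} = {A,C} (union, +1)
CFGKU@2: {A,G,T} ∩ {A,C} = {A} (intersection, +0)
BCFGKOU@2: {G,T} ∪ {A} = {A,G,T} (union, +1)
BO@3: {A} ∪ {C} = {A,C} (union, +1)
GK@3: {C} ∪ {T} = {C,T} (union, +1)
CGK@3: {C} ∩ {C,T} = {C} (intersection, +0)
FU@3: {T} ∪ {A} = {A,T} (union, +1)
CFGKU@3: {C} ∪ {A,T} = {A,C,T} (union, +1)
BCFGKOU@3: {A,C} ∩ {A,C,T} = {A,C} (intersection, +0)
per-site changes: [4, 3, 5, 4]; total = 16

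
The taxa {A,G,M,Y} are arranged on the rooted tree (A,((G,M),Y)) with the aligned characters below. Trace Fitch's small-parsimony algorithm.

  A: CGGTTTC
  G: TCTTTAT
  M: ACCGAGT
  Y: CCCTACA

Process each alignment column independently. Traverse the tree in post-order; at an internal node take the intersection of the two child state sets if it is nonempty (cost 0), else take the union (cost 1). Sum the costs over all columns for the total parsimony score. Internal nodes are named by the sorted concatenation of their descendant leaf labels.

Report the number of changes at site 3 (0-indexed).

1

site 0, node GM: G={T} ∪ M={A} → {A,T} (+1)
site 0, node GMY: GM={A,T} ∪ Y={C} → {A,C,T} (+1)
site 0, node AGMY: A={C} ∩ GMY={A,C,T} → {C} (+0)
site 1, node GM: G={C} ∩ M={C} → {C} (+0)
site 1, node GMY: GM={C} ∩ Y={C} → {C} (+0)
site 1, node AGMY: A={G} ∪ GMY={C} → {C,G} (+1)
site 2, node GM: G={T} ∪ M={C} → {C,T} (+1)
site 2, node GMY: GM={C,T} ∩ Y={C} → {C} (+0)
site 2, node AGMY: A={G} ∪ GMY={C} → {C,G} (+1)
site 3, node GM: G={T} ∪ M={G} → {G,T} (+1)
site 3, node GMY: GM={G,T} ∩ Y={T} → {T} (+0)
site 3, node AGMY: A={T} ∩ GMY={T} → {T} (+0)
site 4, node GM: G={T} ∪ M={A} → {A,T} (+1)
site 4, node GMY: GM={A,T} ∩ Y={A} → {A} (+0)
site 4, node AGMY: A={T} ∪ GMY={A} → {A,T} (+1)
site 5, node GM: G={A} ∪ M={G} → {A,G} (+1)
site 5, node GMY: GM={A,G} ∪ Y={C} → {A,C,G} (+1)
site 5, node AGMY: A={T} ∪ GMY={A,C,G} → {A,C,G,T} (+1)
site 6, node GM: G={T} ∩ M={T} → {T} (+0)
site 6, node GMY: GM={T} ∪ Y={A} → {A,T} (+1)
site 6, node AGMY: A={C} ∪ GMY={A,T} → {A,C,T} (+1)
per-site changes: [2, 1, 2, 1, 2, 3, 2]; total = 13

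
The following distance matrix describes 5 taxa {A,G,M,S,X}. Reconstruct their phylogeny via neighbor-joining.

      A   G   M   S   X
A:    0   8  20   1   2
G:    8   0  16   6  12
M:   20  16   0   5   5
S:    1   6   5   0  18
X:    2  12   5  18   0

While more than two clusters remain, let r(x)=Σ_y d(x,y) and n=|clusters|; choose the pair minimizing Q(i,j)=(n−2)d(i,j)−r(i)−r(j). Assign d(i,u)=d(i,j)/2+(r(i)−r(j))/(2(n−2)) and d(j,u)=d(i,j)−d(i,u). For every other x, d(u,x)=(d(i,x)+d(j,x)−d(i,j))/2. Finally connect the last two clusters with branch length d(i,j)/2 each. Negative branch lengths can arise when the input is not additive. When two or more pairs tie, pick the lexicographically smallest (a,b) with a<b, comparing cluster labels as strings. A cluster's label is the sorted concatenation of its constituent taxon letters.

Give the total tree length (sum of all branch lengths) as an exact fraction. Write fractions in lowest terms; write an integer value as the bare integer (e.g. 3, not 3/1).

step 1: merge (M,X) at d=5, Q=-68; branch lengths M→4, X→1; new cluster MX
  updated: d(A,MX)=17/2, d(G,MX)=23/2, d(MX,S)=9
step 2: merge (A,S) at d=1, Q=-63/2; branch lengths A→7/8, S→1/8; new cluster AS
  updated: d(AS,G)=13/2, d(AS,MX)=33/4
step 3: merge (AS,G) at d=13/2, Q=-105/4; branch lengths AS→13/8, G→39/8; new cluster AGS
  updated: d(AGS,MX)=53/8
step 4: merge (AGS,MX) at d=53/8; branch lengths AGS→53/16, MX→53/16; new cluster AGMSX
final tree: (((A:7/8,S:1/8):13/8,G:39/8):53/16,(M:4,X:1):53/16)
total length: 153/8

153/8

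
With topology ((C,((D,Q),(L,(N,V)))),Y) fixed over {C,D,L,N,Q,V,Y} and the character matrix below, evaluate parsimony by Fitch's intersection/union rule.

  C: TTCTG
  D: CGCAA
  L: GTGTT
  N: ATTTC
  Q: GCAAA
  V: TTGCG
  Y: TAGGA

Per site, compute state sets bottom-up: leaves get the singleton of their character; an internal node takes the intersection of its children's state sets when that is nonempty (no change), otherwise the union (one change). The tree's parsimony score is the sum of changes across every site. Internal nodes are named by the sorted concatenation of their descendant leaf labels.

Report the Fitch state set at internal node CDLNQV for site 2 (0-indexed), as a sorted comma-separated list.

C

[col 0] DQ: children D:{C}, Q:{G} ∪→ {C,G}; cost 1
[col 0] NV: children N:{A}, V:{T} ∪→ {A,T}; cost 1
[col 0] LNV: children L:{G}, NV:{A,T} ∪→ {A,G,T}; cost 1
[col 0] DLNQV: children DQ:{C,G}, LNV:{A,G,T} ∩→ {G}; cost 0
[col 0] CDLNQV: children C:{T}, DLNQV:{G} ∪→ {G,T}; cost 1
[col 0] CDLNQVY: children CDLNQV:{G,T}, Y:{T} ∩→ {T}; cost 0
[col 1] DQ: children D:{G}, Q:{C} ∪→ {C,G}; cost 1
[col 1] NV: children N:{T}, V:{T} ∩→ {T}; cost 0
[col 1] LNV: children L:{T}, NV:{T} ∩→ {T}; cost 0
[col 1] DLNQV: children DQ:{C,G}, LNV:{T} ∪→ {C,G,T}; cost 1
[col 1] CDLNQV: children C:{T}, DLNQV:{C,G,T} ∩→ {T}; cost 0
[col 1] CDLNQVY: children CDLNQV:{T}, Y:{A} ∪→ {A,T}; cost 1
[col 2] DQ: children D:{C}, Q:{A} ∪→ {A,C}; cost 1
[col 2] NV: children N:{T}, V:{G} ∪→ {G,T}; cost 1
[col 2] LNV: children L:{G}, NV:{G,T} ∩→ {G}; cost 0
[col 2] DLNQV: children DQ:{A,C}, LNV:{G} ∪→ {A,C,G}; cost 1
[col 2] CDLNQV: children C:{C}, DLNQV:{A,C,G} ∩→ {C}; cost 0
[col 2] CDLNQVY: children CDLNQV:{C}, Y:{G} ∪→ {C,G}; cost 1
[col 3] DQ: children D:{A}, Q:{A} ∩→ {A}; cost 0
[col 3] NV: children N:{T}, V:{C} ∪→ {C,T}; cost 1
[col 3] LNV: children L:{T}, NV:{C,T} ∩→ {T}; cost 0
[col 3] DLNQV: children DQ:{A}, LNV:{T} ∪→ {A,T}; cost 1
[col 3] CDLNQV: children C:{T}, DLNQV:{A,T} ∩→ {T}; cost 0
[col 3] CDLNQVY: children CDLNQV:{T}, Y:{G} ∪→ {G,T}; cost 1
[col 4] DQ: children D:{A}, Q:{A} ∩→ {A}; cost 0
[col 4] NV: children N:{C}, V:{G} ∪→ {C,G}; cost 1
[col 4] LNV: children L:{T}, NV:{C,G} ∪→ {C,G,T}; cost 1
[col 4] DLNQV: children DQ:{A}, LNV:{C,G,T} ∪→ {A,C,G,T}; cost 1
[col 4] CDLNQV: children C:{G}, DLNQV:{A,C,G,T} ∩→ {G}; cost 0
[col 4] CDLNQVY: children CDLNQV:{G}, Y:{A} ∪→ {A,G}; cost 1
per-site changes: [4, 3, 4, 3, 4]; total = 18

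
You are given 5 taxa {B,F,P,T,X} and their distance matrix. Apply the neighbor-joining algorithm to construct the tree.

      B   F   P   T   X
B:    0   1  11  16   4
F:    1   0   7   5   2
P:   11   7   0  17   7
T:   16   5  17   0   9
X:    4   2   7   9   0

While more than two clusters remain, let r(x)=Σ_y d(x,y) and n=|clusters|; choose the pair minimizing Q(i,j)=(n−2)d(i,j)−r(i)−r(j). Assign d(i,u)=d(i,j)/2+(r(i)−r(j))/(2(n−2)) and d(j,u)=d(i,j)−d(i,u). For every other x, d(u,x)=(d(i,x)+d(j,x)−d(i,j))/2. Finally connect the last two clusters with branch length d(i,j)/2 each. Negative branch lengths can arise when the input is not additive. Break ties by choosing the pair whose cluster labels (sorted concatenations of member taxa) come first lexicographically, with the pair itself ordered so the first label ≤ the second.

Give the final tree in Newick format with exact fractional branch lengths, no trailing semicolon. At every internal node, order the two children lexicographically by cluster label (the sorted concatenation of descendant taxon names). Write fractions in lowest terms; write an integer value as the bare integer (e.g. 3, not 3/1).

(((B:29/8,(F:-17/6,T:47/6):19/8):3/8,P:55/8):1/16,X:1/16)

step 1: merge (F,T) at d=5, Q=-47; branch lengths F→-17/6, T→47/6; new cluster FT
  updated: d(B,FT)=6, d(FT,P)=19/2, d(FT,X)=3
step 2: merge (B,FT) at d=6, Q=-55/2; branch lengths B→29/8, FT→19/8; new cluster BFT
  updated: d(BFT,P)=29/4, d(BFT,X)=1/2
step 3: merge (BFT,P) at d=29/4, Q=-59/4; branch lengths BFT→3/8, P→55/8; new cluster BFPT
  updated: d(BFPT,X)=1/8
step 4: merge (BFPT,X) at d=1/8; branch lengths BFPT→1/16, X→1/16; new cluster BFPTX
final tree: (((B:29/8,(F:-17/6,T:47/6):19/8):3/8,P:55/8):1/16,X:1/16)
total length: 147/8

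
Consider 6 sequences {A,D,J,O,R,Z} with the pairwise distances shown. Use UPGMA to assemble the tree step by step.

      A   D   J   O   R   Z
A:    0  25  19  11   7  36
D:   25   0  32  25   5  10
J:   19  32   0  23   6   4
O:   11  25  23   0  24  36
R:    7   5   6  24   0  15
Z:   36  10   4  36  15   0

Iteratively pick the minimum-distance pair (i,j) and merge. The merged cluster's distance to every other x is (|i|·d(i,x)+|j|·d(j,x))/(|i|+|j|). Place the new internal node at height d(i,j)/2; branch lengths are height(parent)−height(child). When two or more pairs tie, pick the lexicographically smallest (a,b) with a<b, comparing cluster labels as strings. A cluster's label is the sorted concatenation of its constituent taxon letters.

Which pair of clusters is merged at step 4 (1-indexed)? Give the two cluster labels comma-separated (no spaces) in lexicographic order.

step 1: merge (J,Z) at d=4; branch lengths J→2, Z→2; new cluster JZ
  updated: d(A,JZ)=55/2, d(D,JZ)=21, d(JZ,O)=59/2, d(JZ,R)=21/2
step 2: merge (D,R) at d=5; branch lengths D→5/2, R→5/2; new cluster DR
  updated: d(A,DR)=16, d(DR,JZ)=63/4, d(DR,O)=49/2
step 3: merge (A,O) at d=11; branch lengths A→11/2, O→11/2; new cluster AO
  updated: d(AO,DR)=81/4, d(AO,JZ)=57/2
step 4: merge (DR,JZ) at d=63/4; branch lengths DR→43/8, JZ→47/8; new cluster DJRZ
  updated: d(AO,DJRZ)=195/8
step 5: merge (AO,DJRZ) at d=195/8; branch lengths AO→107/16, DJRZ→69/16; new cluster ADJORZ
final tree: ((A:11/2,O:11/2):107/16,((D:5/2,R:5/2):43/8,(J:2,Z:2):47/8):69/16)
total length: 169/4

DR,JZ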